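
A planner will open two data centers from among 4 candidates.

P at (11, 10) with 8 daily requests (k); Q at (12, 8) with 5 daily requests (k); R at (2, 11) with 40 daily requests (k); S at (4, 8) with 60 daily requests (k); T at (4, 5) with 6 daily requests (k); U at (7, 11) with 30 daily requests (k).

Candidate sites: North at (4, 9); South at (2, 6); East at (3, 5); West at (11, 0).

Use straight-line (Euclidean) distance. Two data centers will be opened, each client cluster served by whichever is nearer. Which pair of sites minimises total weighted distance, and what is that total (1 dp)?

Evaluate every pair (each demand assigned to the nearer of the two):
  {North, East}: total = 384.2
  {North, South}: total = 391.6
  {North, West}: total = 402.2
  {South, East}: total = 710.7
  {South, West}: total = 714.4
  {East, West}: total = 771.2
Best pair: {North, East} with total 384.2.

{North, East}, total 384.2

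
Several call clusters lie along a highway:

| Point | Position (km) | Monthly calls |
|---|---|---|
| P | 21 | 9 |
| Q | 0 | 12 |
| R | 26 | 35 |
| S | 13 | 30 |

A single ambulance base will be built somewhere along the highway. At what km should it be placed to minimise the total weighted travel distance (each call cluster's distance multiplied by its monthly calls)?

x = 21

For a sum of weighted absolute distances on a line, the optimum is the weighted median (not the mean). Total weight W = 86; half-weight = 43.
Sort by position and accumulate weight:
  km 0 (Q, w=12) → cum 12
  km 13 (S, w=30) → cum 42
  km 21 (P, w=9) → cum 51  ≥ 43 → median here
  km 26 (R, w=35) → cum 86
Optimal location: km 21.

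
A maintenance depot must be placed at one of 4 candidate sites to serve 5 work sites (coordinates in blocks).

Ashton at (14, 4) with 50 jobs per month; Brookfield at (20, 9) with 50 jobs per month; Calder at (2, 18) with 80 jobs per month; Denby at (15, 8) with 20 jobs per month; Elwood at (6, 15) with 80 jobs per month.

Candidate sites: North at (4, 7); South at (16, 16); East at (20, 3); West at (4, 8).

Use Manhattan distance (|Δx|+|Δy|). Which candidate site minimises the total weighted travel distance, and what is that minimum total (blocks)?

Total weighted distance at each candidate:
  North (4, 7): total = 3630
  South (16, 16): total = 3590
  East (20, 3): total = 5570
  West (4, 8): total = 3450
Minimum is at West with total 3450 blocks.

West, total 3450 blocks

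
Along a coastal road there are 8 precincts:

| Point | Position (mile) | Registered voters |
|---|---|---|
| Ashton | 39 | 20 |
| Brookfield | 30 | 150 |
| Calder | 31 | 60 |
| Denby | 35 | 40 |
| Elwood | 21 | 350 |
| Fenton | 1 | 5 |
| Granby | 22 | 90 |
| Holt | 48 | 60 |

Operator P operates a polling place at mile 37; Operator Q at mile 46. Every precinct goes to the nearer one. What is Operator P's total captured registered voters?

The indifferent point is the midpoint (37+46)/2 = 41.5; precincts left of it (closer to Operator P at 37) go to Operator P, those right go to Operator Q.
  Fenton at 1 (w=5) → Operator P
  Elwood at 21 (w=350) → Operator P
  Granby at 22 (w=90) → Operator P
  Brookfield at 30 (w=150) → Operator P
  Calder at 31 (w=60) → Operator P
  Denby at 35 (w=40) → Operator P
  Ashton at 39 (w=20) → Operator P
  Holt at 48 (w=60) → Operator Q
Operator P captures 715; Operator Q captures 60.

715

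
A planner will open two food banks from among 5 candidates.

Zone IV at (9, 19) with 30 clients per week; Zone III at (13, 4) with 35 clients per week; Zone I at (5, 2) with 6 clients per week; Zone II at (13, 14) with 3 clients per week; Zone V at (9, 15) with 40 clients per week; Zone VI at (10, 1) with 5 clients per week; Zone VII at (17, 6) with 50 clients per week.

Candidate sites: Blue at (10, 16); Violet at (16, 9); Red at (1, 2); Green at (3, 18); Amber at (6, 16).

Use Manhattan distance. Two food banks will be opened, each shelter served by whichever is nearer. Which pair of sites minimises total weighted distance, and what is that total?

Evaluate every pair (each demand assigned to the nearer of the two):
  {Blue, Violet}: total = 873
  {Violet, Amber}: total = 1004
  {Violet, Green}: total = 1252
  {Violet, Red}: total = 1608
  {Blue, Red}: total = 1629
  {Blue, Amber}: total = 1755
  {Blue, Green}: total = 1773
  {Red, Amber}: total = 1931
  {Red, Green}: total = 2176
  {Green, Amber}: total = 2267
Best pair: {Blue, Violet} with total 873.

{Blue, Violet}, total 873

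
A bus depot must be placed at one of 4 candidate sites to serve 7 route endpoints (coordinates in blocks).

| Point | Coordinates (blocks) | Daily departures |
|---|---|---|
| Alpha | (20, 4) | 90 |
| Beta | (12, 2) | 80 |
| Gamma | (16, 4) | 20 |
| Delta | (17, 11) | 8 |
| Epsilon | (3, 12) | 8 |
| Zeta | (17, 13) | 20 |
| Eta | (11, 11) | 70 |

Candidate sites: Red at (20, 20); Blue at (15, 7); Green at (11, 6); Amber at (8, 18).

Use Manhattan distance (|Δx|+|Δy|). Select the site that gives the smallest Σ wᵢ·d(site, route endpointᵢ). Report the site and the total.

Total weighted distance at each candidate:
  Red (20, 20): total = 5676
  Blue (15, 7): total = 2344
  Green (11, 6): total = 2340
  Amber (8, 18): total = 5576
Minimum is at Green with total 2340 blocks.

Green, total 2340 blocks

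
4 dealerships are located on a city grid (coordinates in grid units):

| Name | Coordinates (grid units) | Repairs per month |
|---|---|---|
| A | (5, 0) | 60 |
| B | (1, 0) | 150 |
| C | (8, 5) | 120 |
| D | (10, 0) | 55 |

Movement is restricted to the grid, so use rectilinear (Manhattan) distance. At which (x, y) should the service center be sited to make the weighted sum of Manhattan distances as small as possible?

Manhattan distance separates: Σwᵢ(|x−xᵢ|+|y−yᵢ|) = Σwᵢ|x−xᵢ| + Σwᵢ|y−yᵢ|, so x and y are optimised independently as 1-D weighted medians.
Total weight W = 385; half = 192.5.
x-coordinate, sorted with cumulative weight:
  x=1 (B, w=150) cum 150
  x=5 (A, w=60) cum 210  ← median
  x=8 (C, w=120) cum 330
  x=10 (D, w=55) cum 385
⇒ x* = 5
y-coordinate, sorted with cumulative weight:
  y=0 (A, w=60) cum 60
  y=0 (B, w=150) cum 210  ← median
  y=0 (D, w=55) cum 265
  y=5 (C, w=120) cum 385
⇒ y* = 0

(5, 0)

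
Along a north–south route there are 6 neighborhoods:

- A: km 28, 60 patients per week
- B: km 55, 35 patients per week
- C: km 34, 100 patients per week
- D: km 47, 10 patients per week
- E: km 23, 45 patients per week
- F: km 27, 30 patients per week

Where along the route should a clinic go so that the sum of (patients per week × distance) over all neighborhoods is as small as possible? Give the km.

For a sum of weighted absolute distances on a line, the optimum is the weighted median (not the mean). Total weight W = 280; half-weight = 140.
Sort by position and accumulate weight:
  km 23 (E, w=45) → cum 45
  km 27 (F, w=30) → cum 75
  km 28 (A, w=60) → cum 135
  km 34 (C, w=100) → cum 235  ≥ 140 → median here
  km 47 (D, w=10) → cum 245
  km 55 (B, w=35) → cum 280
Optimal location: km 34.

x = 34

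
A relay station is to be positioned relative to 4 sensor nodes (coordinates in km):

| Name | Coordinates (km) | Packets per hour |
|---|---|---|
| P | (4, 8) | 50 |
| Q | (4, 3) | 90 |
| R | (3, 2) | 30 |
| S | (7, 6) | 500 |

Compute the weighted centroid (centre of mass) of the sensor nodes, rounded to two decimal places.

The minimiser of Σwᵢ‖p−pᵢ‖² is the weighted centroid p* = (Σwᵢpᵢ)/(Σwᵢ).
Σwᵢ = 670.
Σwᵢxᵢ = 50·4 + 90·4 + 30·3 + 500·7 = 4150.
Σwᵢyᵢ = 50·8 + 90·3 + 30·2 + 500·6 = 3730.
x* = 4150/670 = 6.19, y* = 3730/670 = 5.57.

(6.19, 5.57)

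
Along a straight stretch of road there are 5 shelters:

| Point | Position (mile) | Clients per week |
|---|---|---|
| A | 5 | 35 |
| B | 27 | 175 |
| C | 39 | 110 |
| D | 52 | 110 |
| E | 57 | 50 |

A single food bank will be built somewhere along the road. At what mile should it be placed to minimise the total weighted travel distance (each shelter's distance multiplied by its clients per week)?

x = 39

For a sum of weighted absolute distances on a line, the optimum is the weighted median (not the mean). Total weight W = 480; half-weight = 240.
Sort by position and accumulate weight:
  mile 5 (A, w=35) → cum 35
  mile 27 (B, w=175) → cum 210
  mile 39 (C, w=110) → cum 320  ≥ 240 → median here
  mile 52 (D, w=110) → cum 430
  mile 57 (E, w=50) → cum 480
Optimal location: mile 39.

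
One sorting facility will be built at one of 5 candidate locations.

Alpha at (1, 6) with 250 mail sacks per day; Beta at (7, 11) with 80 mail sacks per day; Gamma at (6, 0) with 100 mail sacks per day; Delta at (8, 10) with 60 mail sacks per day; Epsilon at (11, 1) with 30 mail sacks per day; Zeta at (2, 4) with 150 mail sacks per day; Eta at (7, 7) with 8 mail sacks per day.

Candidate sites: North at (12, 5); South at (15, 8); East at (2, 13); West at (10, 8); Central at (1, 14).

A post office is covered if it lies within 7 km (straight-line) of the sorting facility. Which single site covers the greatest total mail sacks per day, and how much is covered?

West, covering 148

Coverage radius r = 7 km; a point is covered iff (Δx)²+(Δy)² ≤ 7² = 49.
  North (12, 5): covers {Delta, Epsilon, Eta} → 98
  South (15, 8): covers {none} → 0
  East (2, 13): covers {Beta, Delta} → 140
  West (10, 8): covers {Beta, Delta, Eta} → 148
  Central (1, 14): covers {Beta} → 80
Maximum coverage at West: 148 mail sacks per day.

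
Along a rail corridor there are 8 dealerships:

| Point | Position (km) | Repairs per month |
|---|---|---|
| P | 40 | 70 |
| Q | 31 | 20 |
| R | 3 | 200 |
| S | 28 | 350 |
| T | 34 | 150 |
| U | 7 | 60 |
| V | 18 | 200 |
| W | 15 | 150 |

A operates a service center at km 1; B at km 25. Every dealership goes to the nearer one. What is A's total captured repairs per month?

260

The indifferent point is the midpoint (1+25)/2 = 13; dealerships left of it (closer to A at 1) go to A, those right go to B.
  R at 3 (w=200) → A
  U at 7 (w=60) → A
  W at 15 (w=150) → B
  V at 18 (w=200) → B
  S at 28 (w=350) → B
  Q at 31 (w=20) → B
  T at 34 (w=150) → B
  P at 40 (w=70) → B
A captures 260; B captures 940.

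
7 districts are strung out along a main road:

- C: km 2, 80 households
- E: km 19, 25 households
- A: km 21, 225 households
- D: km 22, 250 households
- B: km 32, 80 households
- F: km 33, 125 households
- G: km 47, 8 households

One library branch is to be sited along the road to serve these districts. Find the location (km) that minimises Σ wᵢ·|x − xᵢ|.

x = 22

For a sum of weighted absolute distances on a line, the optimum is the weighted median (not the mean). Total weight W = 793; half-weight = 396.5.
Sort by position and accumulate weight:
  km 2 (C, w=80) → cum 80
  km 19 (E, w=25) → cum 105
  km 21 (A, w=225) → cum 330
  km 22 (D, w=250) → cum 580  ≥ 396.5 → median here
  km 32 (B, w=80) → cum 660
  km 33 (F, w=125) → cum 785
  km 47 (G, w=8) → cum 793
Optimal location: km 22.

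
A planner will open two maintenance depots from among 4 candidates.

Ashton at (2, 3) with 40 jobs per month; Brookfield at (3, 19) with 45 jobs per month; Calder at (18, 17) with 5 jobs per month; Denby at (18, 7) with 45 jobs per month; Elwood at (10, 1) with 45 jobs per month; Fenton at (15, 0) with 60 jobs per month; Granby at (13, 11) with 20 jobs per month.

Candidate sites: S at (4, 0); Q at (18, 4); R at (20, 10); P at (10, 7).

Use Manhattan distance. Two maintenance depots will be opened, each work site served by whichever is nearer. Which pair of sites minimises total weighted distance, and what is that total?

Evaluate every pair (each demand assigned to the nearer of the two):
  {S, Q}: total = 2275
  {Q, P}: total = 2365
  {S, R}: total = 2505
  {S, P}: total = 2575
  {R, P}: total = 2735
  {Q, R}: total = 3105
Best pair: {S, Q} with total 2275.

{S, Q}, total 2275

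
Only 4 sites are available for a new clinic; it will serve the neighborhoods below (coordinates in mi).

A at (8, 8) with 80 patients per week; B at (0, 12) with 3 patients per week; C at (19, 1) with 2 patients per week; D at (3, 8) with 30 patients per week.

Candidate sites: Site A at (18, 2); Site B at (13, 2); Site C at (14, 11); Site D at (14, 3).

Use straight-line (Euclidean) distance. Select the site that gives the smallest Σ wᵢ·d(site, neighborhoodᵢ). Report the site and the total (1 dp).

Site C, total 943.2 mi

Total weighted distance at each candidate:
  Site A (18, 2): total = 1482.2
  Site B (13, 2): total = 1036.0
  Site C (14, 11): total = 943.2
  Site D (14, 3): total = 1048.0
Minimum is at Site C with total 943.2 mi.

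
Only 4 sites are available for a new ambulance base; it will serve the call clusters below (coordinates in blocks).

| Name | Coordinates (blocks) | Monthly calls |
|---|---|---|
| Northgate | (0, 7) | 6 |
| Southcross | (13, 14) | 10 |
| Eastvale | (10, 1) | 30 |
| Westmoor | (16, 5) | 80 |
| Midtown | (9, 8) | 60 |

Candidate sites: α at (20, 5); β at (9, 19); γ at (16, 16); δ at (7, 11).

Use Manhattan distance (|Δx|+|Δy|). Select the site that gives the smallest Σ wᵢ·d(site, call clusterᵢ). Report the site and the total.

α, total 1872 blocks

Total weighted distance at each candidate:
  α (20, 5): total = 1872
  β (9, 19): total = 3126
  γ (16, 16): total = 2610
  δ (7, 11): total = 2046
Minimum is at α with total 1872 blocks.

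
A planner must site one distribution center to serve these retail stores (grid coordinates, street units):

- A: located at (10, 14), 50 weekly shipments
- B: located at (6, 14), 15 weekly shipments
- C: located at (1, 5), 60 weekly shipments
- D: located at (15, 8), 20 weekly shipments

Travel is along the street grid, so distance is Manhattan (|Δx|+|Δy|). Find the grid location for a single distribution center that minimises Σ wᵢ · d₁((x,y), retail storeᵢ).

Manhattan distance separates: Σwᵢ(|x−xᵢ|+|y−yᵢ|) = Σwᵢ|x−xᵢ| + Σwᵢ|y−yᵢ|, so x and y are optimised independently as 1-D weighted medians.
Total weight W = 145; half = 72.5.
x-coordinate, sorted with cumulative weight:
  x=1 (C, w=60) cum 60
  x=6 (B, w=15) cum 75  ← median
  x=10 (A, w=50) cum 125
  x=15 (D, w=20) cum 145
⇒ x* = 6
y-coordinate, sorted with cumulative weight:
  y=5 (C, w=60) cum 60
  y=8 (D, w=20) cum 80  ← median
  y=14 (A, w=50) cum 130
  y=14 (B, w=15) cum 145
⇒ y* = 8

(6, 8)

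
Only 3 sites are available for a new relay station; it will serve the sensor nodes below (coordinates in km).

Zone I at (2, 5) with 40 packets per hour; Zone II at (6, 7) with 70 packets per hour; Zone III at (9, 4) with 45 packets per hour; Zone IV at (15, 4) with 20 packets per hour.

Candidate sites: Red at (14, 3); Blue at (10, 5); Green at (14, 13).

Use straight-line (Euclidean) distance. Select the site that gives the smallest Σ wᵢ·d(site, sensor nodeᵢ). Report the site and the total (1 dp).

Total weighted distance at each candidate:
  Red (14, 3): total = 1370.5
  Blue (10, 5): total = 798.7
  Green (14, 13): total = 1921.3
Minimum is at Blue with total 798.7 km.

Blue, total 798.7 km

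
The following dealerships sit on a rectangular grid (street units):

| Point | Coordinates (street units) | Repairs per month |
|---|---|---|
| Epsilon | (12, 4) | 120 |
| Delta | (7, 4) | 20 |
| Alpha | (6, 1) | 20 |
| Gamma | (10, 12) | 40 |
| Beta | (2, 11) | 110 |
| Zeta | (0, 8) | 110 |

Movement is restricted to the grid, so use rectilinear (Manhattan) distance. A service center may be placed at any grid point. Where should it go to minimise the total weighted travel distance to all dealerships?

(2, 8)

Manhattan distance separates: Σwᵢ(|x−xᵢ|+|y−yᵢ|) = Σwᵢ|x−xᵢ| + Σwᵢ|y−yᵢ|, so x and y are optimised independently as 1-D weighted medians.
Total weight W = 420; half = 210.
x-coordinate, sorted with cumulative weight:
  x=0 (Zeta, w=110) cum 110
  x=2 (Beta, w=110) cum 220  ← median
  x=6 (Alpha, w=20) cum 240
  x=7 (Delta, w=20) cum 260
  x=10 (Gamma, w=40) cum 300
  x=12 (Epsilon, w=120) cum 420
⇒ x* = 2
y-coordinate, sorted with cumulative weight:
  y=1 (Alpha, w=20) cum 20
  y=4 (Epsilon, w=120) cum 140
  y=4 (Delta, w=20) cum 160
  y=8 (Zeta, w=110) cum 270  ← median
  y=11 (Beta, w=110) cum 380
  y=12 (Gamma, w=40) cum 420
⇒ y* = 8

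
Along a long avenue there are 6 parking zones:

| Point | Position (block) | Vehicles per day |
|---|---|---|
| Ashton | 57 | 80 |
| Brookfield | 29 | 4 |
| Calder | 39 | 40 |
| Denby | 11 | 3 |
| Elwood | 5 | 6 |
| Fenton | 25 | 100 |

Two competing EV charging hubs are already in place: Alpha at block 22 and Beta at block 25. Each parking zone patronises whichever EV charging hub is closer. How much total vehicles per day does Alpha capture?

9

The indifferent point is the midpoint (22+25)/2 = 23.5; parking zones left of it (closer to Alpha at 22) go to Alpha, those right go to Beta.
  Elwood at 5 (w=6) → Alpha
  Denby at 11 (w=3) → Alpha
  Fenton at 25 (w=100) → Beta
  Brookfield at 29 (w=4) → Beta
  Calder at 39 (w=40) → Beta
  Ashton at 57 (w=80) → Beta
Alpha captures 9; Beta captures 224.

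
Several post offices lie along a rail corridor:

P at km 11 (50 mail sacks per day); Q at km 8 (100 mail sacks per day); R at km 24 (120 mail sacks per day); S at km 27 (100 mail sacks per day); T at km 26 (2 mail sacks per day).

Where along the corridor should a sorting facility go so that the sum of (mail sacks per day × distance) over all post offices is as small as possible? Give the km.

For a sum of weighted absolute distances on a line, the optimum is the weighted median (not the mean). Total weight W = 372; half-weight = 186.
Sort by position and accumulate weight:
  km 8 (Q, w=100) → cum 100
  km 11 (P, w=50) → cum 150
  km 24 (R, w=120) → cum 270  ≥ 186 → median here
  km 26 (T, w=2) → cum 272
  km 27 (S, w=100) → cum 372
Optimal location: km 24.

x = 24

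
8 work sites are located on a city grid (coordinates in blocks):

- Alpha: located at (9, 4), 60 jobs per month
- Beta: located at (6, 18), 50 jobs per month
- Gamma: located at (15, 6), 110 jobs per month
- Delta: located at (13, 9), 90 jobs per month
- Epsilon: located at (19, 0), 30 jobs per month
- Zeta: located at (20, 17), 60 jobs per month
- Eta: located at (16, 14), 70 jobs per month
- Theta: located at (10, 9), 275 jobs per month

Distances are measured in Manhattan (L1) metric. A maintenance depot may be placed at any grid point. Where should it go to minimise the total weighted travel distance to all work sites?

(10, 9)

Manhattan distance separates: Σwᵢ(|x−xᵢ|+|y−yᵢ|) = Σwᵢ|x−xᵢ| + Σwᵢ|y−yᵢ|, so x and y are optimised independently as 1-D weighted medians.
Total weight W = 745; half = 372.5.
x-coordinate, sorted with cumulative weight:
  x=6 (Beta, w=50) cum 50
  x=9 (Alpha, w=60) cum 110
  x=10 (Theta, w=275) cum 385  ← median
  x=13 (Delta, w=90) cum 475
  x=15 (Gamma, w=110) cum 585
  x=16 (Eta, w=70) cum 655
  x=19 (Epsilon, w=30) cum 685
  x=20 (Zeta, w=60) cum 745
⇒ x* = 10
y-coordinate, sorted with cumulative weight:
  y=0 (Epsilon, w=30) cum 30
  y=4 (Alpha, w=60) cum 90
  y=6 (Gamma, w=110) cum 200
  y=9 (Delta, w=90) cum 290
  y=9 (Theta, w=275) cum 565  ← median
  y=14 (Eta, w=70) cum 635
  y=17 (Zeta, w=60) cum 695
  y=18 (Beta, w=50) cum 745
⇒ y* = 9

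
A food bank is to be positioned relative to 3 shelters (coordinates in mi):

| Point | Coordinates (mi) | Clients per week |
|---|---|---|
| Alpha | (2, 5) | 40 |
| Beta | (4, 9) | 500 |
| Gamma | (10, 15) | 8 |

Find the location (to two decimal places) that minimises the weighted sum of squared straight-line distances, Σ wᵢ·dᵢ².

(3.94, 8.80)

The minimiser of Σwᵢ‖p−pᵢ‖² is the weighted centroid p* = (Σwᵢpᵢ)/(Σwᵢ).
Σwᵢ = 548.
Σwᵢxᵢ = 40·2 + 500·4 + 8·10 = 2160.
Σwᵢyᵢ = 40·5 + 500·9 + 8·15 = 4820.
x* = 2160/548 = 3.94, y* = 4820/548 = 8.80.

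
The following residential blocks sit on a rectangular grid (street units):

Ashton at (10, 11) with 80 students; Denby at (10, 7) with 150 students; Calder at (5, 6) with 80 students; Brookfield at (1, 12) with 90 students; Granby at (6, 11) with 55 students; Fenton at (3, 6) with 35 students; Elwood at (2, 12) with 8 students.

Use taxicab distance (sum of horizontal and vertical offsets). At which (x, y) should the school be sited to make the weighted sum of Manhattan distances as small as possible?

(6, 7)

Manhattan distance separates: Σwᵢ(|x−xᵢ|+|y−yᵢ|) = Σwᵢ|x−xᵢ| + Σwᵢ|y−yᵢ|, so x and y are optimised independently as 1-D weighted medians.
Total weight W = 498; half = 249.
x-coordinate, sorted with cumulative weight:
  x=1 (Brookfield, w=90) cum 90
  x=2 (Elwood, w=8) cum 98
  x=3 (Fenton, w=35) cum 133
  x=5 (Calder, w=80) cum 213
  x=6 (Granby, w=55) cum 268  ← median
  x=10 (Ashton, w=80) cum 348
  x=10 (Denby, w=150) cum 498
⇒ x* = 6
y-coordinate, sorted with cumulative weight:
  y=6 (Calder, w=80) cum 80
  y=6 (Fenton, w=35) cum 115
  y=7 (Denby, w=150) cum 265  ← median
  y=11 (Ashton, w=80) cum 345
  y=11 (Granby, w=55) cum 400
  y=12 (Brookfield, w=90) cum 490
  y=12 (Elwood, w=8) cum 498
⇒ y* = 7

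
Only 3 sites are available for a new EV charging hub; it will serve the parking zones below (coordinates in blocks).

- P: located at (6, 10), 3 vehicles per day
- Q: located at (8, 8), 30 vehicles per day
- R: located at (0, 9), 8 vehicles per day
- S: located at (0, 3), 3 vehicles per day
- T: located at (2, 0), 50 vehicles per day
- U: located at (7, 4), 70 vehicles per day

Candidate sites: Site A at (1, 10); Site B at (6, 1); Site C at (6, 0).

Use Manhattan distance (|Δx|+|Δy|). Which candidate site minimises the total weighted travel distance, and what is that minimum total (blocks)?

Site B, total 963 blocks

Total weighted distance at each candidate:
  Site A (1, 10): total = 1715
  Site B (6, 1): total = 963
  Site C (6, 0): total = 1027
Minimum is at Site B with total 963 blocks.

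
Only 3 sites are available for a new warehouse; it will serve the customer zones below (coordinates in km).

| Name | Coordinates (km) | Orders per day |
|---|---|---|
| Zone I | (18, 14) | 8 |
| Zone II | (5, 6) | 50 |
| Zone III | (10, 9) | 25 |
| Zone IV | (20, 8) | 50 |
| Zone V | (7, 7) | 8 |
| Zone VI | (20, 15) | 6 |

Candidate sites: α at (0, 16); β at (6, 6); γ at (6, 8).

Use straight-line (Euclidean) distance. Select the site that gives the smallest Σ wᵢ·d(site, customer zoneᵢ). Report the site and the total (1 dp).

β, total 1108.7 km

Total weighted distance at each candidate:
  α (0, 16): total = 2297.5
  β (6, 6): total = 1108.7
  γ (6, 8): total = 1127.4
Minimum is at β with total 1108.7 km.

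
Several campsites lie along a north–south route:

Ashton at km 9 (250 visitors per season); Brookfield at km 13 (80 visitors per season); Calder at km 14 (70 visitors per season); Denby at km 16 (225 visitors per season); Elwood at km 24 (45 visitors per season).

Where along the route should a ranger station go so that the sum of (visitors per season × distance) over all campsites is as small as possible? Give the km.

x = 14

For a sum of weighted absolute distances on a line, the optimum is the weighted median (not the mean). Total weight W = 670; half-weight = 335.
Sort by position and accumulate weight:
  km 9 (Ashton, w=250) → cum 250
  km 13 (Brookfield, w=80) → cum 330
  km 14 (Calder, w=70) → cum 400  ≥ 335 → median here
  km 16 (Denby, w=225) → cum 625
  km 24 (Elwood, w=45) → cum 670
Optimal location: km 14.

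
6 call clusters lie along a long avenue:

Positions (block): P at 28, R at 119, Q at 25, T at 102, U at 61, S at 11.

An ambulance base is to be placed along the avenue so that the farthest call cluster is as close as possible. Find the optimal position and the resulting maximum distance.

The 1-center on a line is the midpoint of the two extreme points: leftmost at 11, rightmost at 119.
Optimal location = (11 + 119)/2 = 65; maximum distance = (119 − 11)/2 = 54.

location 65, max distance 54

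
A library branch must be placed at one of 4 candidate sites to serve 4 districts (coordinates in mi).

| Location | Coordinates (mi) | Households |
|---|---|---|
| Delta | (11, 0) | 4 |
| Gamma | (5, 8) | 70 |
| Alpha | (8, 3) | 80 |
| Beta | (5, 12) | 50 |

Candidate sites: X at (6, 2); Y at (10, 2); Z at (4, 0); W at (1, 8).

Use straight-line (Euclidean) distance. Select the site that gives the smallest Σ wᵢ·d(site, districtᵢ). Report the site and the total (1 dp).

X, total 1128.7 mi

Total weighted distance at each candidate:
  X (6, 2): total = 1128.7
  Y (10, 2): total = 1293.6
  Z (4, 0): total = 1594.4
  W (1, 8): total = 1302.3
Minimum is at X with total 1128.7 mi.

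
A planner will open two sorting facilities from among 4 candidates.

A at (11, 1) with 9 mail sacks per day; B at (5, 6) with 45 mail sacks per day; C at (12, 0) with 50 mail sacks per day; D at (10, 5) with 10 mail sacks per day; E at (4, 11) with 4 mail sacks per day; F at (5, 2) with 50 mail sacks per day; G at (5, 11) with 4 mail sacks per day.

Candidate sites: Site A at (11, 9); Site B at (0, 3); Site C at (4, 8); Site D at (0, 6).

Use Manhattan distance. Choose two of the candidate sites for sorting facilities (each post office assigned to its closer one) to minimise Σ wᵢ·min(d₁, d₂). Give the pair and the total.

Evaluate every pair (each demand assigned to the nearer of the two):
  {Site A, Site C}: total = 1135
  {Site A, Site B}: total = 1350
  {Site A, Site D}: total = 1365
  {Site B, Site C}: total = 1420
  {Site C, Site D}: total = 1529
  {Site B, Site D}: total = 1578
Best pair: {Site A, Site C} with total 1135.

{Site A, Site C}, total 1135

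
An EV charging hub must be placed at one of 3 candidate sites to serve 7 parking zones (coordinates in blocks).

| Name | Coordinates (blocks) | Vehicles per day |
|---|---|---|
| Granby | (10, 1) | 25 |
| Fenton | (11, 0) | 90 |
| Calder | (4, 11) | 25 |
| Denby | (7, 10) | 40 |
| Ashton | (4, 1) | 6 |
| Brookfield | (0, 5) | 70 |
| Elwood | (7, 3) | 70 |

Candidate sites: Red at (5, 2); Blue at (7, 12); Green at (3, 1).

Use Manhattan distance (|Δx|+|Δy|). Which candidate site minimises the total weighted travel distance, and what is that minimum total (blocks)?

Total weighted distance at each candidate:
  Red (5, 2): total = 2302
  Blue (7, 12): total = 3664
  Green (3, 1): total = 2696
Minimum is at Red with total 2302 blocks.

Red, total 2302 blocks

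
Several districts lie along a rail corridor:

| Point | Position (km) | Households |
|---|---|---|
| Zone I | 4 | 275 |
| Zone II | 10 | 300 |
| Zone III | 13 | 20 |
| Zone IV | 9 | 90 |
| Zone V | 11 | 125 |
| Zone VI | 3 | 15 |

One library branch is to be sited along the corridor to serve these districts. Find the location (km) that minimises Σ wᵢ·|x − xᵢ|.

For a sum of weighted absolute distances on a line, the optimum is the weighted median (not the mean). Total weight W = 825; half-weight = 412.5.
Sort by position and accumulate weight:
  km 3 (Zone VI, w=15) → cum 15
  km 4 (Zone I, w=275) → cum 290
  km 9 (Zone IV, w=90) → cum 380
  km 10 (Zone II, w=300) → cum 680  ≥ 412.5 → median here
  km 11 (Zone V, w=125) → cum 805
  km 13 (Zone III, w=20) → cum 825
Optimal location: km 10.

x = 10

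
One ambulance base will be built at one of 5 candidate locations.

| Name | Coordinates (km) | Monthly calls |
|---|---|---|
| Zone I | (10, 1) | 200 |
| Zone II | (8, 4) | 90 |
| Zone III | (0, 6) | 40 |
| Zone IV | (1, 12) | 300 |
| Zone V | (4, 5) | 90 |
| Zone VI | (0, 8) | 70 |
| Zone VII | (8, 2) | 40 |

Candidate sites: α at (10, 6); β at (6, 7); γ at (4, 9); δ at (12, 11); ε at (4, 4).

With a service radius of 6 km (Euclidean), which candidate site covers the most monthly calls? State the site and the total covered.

Coverage radius r = 6 km; a point is covered iff (Δx)²+(Δy)² ≤ 6² = 36.
  α (10, 6): covers {Zone I, Zone II, Zone VII} → 330
  β (6, 7): covers {Zone II, Zone V, Zone VII} → 220
  γ (4, 9): covers {Zone III, Zone IV, Zone V, Zone VI} → 500
  δ (12, 11): covers {none} → 0
  ε (4, 4): covers {Zone II, Zone III, Zone V, Zone VI, Zone VII} → 330
Maximum coverage at γ: 500 monthly calls.

γ, covering 500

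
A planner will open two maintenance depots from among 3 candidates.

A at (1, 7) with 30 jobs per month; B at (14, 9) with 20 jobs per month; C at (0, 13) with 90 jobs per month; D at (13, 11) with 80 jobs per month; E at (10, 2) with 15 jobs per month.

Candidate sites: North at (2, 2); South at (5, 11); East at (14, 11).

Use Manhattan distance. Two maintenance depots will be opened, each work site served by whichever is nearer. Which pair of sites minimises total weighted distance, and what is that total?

{South, East}, total 1185

Evaluate every pair (each demand assigned to the nearer of the two):
  {South, East}: total = 1185
  {North, East}: total = 1590
  {North, South}: total = 1790
Best pair: {South, East} with total 1185.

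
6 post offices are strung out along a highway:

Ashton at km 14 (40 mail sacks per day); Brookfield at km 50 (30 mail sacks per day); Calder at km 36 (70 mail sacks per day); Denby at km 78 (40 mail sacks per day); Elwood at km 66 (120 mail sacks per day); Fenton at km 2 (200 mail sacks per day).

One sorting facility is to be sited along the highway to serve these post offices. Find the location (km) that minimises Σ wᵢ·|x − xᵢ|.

x = 36

For a sum of weighted absolute distances on a line, the optimum is the weighted median (not the mean). Total weight W = 500; half-weight = 250.
Sort by position and accumulate weight:
  km 2 (Fenton, w=200) → cum 200
  km 14 (Ashton, w=40) → cum 240
  km 36 (Calder, w=70) → cum 310  ≥ 250 → median here
  km 50 (Brookfield, w=30) → cum 340
  km 66 (Elwood, w=120) → cum 460
  km 78 (Denby, w=40) → cum 500
Optimal location: km 36.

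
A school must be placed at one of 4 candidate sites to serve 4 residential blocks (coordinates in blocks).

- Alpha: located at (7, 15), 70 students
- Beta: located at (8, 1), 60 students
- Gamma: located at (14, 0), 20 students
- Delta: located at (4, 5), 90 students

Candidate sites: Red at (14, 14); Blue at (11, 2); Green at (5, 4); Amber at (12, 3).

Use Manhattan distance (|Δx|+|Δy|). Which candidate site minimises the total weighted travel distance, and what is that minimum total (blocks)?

Total weighted distance at each candidate:
  Red (14, 14): total = 3690
  Blue (11, 2): total = 2430
  Green (5, 4): total = 1710
  Amber (12, 3): total = 2550
Minimum is at Green with total 1710 blocks.

Green, total 1710 blocks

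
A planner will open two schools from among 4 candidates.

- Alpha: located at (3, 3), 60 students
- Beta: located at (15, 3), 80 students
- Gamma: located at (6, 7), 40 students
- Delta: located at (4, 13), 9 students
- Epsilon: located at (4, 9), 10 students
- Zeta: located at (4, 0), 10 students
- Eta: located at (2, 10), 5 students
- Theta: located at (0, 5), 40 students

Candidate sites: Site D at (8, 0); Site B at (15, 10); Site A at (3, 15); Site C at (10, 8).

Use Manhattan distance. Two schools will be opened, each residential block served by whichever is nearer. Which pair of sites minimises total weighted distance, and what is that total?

Evaluate every pair (each demand assigned to the nearer of the two):
  {Site D, Site C}: total = 2259
  {Site D, Site B}: total = 2271
  {Site D, Site A}: total = 2327
  {Site B, Site C}: total = 2359
  {Site A, Site C}: total = 2507
  {Site B, Site A}: total = 2527
Best pair: {Site D, Site C} with total 2259.

{Site D, Site C}, total 2259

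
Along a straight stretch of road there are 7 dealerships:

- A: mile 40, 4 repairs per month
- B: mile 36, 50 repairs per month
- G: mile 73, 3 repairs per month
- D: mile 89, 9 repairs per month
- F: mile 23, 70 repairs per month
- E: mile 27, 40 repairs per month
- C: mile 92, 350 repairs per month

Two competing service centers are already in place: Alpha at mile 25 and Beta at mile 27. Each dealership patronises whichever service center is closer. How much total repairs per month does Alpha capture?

The indifferent point is the midpoint (25+27)/2 = 26; dealerships left of it (closer to Alpha at 25) go to Alpha, those right go to Beta.
  F at 23 (w=70) → Alpha
  E at 27 (w=40) → Beta
  B at 36 (w=50) → Beta
  A at 40 (w=4) → Beta
  G at 73 (w=3) → Beta
  D at 89 (w=9) → Beta
  C at 92 (w=350) → Beta
Alpha captures 70; Beta captures 456.

70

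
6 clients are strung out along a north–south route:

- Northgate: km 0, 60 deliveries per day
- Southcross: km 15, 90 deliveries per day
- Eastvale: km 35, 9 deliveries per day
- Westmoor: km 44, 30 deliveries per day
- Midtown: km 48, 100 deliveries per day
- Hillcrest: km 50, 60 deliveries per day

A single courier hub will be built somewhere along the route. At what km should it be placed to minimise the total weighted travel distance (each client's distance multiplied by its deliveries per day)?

For a sum of weighted absolute distances on a line, the optimum is the weighted median (not the mean). Total weight W = 349; half-weight = 174.5.
Sort by position and accumulate weight:
  km 0 (Northgate, w=60) → cum 60
  km 15 (Southcross, w=90) → cum 150
  km 35 (Eastvale, w=9) → cum 159
  km 44 (Westmoor, w=30) → cum 189  ≥ 174.5 → median here
  km 48 (Midtown, w=100) → cum 289
  km 50 (Hillcrest, w=60) → cum 349
Optimal location: km 44.

x = 44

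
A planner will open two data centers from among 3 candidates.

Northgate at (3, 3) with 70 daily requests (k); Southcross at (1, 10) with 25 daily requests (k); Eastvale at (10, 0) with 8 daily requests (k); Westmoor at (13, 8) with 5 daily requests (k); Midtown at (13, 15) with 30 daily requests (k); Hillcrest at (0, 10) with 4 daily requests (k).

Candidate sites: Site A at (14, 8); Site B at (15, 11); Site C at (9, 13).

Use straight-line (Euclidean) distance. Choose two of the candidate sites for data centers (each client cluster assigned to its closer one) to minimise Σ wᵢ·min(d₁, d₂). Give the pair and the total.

{Site A, Site C}, total 1278.6

Evaluate every pair (each demand assigned to the nearer of the two):
  {Site A, Site C}: total = 1278.6
  {Site B, Site C}: total = 1316.7
  {Site A, Site B}: total = 1441.9
Best pair: {Site A, Site C} with total 1278.6.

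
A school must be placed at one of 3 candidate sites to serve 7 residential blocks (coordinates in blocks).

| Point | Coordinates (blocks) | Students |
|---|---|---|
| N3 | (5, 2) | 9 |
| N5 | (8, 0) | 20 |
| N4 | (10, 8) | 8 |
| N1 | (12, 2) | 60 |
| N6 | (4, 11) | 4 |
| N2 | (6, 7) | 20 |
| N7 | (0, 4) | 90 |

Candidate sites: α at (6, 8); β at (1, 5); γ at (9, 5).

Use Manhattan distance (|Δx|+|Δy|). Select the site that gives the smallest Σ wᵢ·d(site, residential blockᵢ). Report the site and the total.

Total weighted distance at each candidate:
  α (6, 8): total = 1955
  β (1, 5): total = 1595
  γ (9, 5): total = 1619
Minimum is at β with total 1595 blocks.

β, total 1595 blocks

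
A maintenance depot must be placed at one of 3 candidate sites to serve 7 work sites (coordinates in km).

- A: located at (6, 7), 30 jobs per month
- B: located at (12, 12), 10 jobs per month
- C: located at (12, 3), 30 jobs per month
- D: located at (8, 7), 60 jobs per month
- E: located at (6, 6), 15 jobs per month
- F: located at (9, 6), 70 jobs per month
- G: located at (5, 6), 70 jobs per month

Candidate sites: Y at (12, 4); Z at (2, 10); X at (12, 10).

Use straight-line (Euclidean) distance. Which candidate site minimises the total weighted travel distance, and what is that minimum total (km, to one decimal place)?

Total weighted distance at each candidate:
  Y (12, 4): total = 1468.1
  Z (2, 10): total = 2019.9
  X (12, 10): total = 1753.8
Minimum is at Y with total 1468.1 km.

Y, total 1468.1 km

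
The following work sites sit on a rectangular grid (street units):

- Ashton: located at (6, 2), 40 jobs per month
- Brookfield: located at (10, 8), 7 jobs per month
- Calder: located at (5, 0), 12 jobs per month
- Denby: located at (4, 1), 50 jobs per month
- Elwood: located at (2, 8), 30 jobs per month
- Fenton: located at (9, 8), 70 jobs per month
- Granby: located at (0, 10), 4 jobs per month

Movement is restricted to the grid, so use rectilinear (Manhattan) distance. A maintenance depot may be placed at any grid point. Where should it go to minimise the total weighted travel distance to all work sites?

Manhattan distance separates: Σwᵢ(|x−xᵢ|+|y−yᵢ|) = Σwᵢ|x−xᵢ| + Σwᵢ|y−yᵢ|, so x and y are optimised independently as 1-D weighted medians.
Total weight W = 213; half = 106.5.
x-coordinate, sorted with cumulative weight:
  x=0 (Granby, w=4) cum 4
  x=2 (Elwood, w=30) cum 34
  x=4 (Denby, w=50) cum 84
  x=5 (Calder, w=12) cum 96
  x=6 (Ashton, w=40) cum 136  ← median
  x=9 (Fenton, w=70) cum 206
  x=10 (Brookfield, w=7) cum 213
⇒ x* = 6
y-coordinate, sorted with cumulative weight:
  y=0 (Calder, w=12) cum 12
  y=1 (Denby, w=50) cum 62
  y=2 (Ashton, w=40) cum 102
  y=8 (Brookfield, w=7) cum 109  ← median
  y=8 (Elwood, w=30) cum 139
  y=8 (Fenton, w=70) cum 209
  y=10 (Granby, w=4) cum 213
⇒ y* = 8

(6, 8)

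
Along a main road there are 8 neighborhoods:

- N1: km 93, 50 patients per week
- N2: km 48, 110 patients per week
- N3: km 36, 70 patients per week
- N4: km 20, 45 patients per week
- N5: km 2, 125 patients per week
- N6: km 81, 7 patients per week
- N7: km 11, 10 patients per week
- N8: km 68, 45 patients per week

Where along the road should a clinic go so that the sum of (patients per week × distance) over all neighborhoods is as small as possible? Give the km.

x = 36

For a sum of weighted absolute distances on a line, the optimum is the weighted median (not the mean). Total weight W = 462; half-weight = 231.
Sort by position and accumulate weight:
  km 2 (N5, w=125) → cum 125
  km 11 (N7, w=10) → cum 135
  km 20 (N4, w=45) → cum 180
  km 36 (N3, w=70) → cum 250  ≥ 231 → median here
  km 48 (N2, w=110) → cum 360
  km 68 (N8, w=45) → cum 405
  km 81 (N6, w=7) → cum 412
  km 93 (N1, w=50) → cum 462
Optimal location: km 36.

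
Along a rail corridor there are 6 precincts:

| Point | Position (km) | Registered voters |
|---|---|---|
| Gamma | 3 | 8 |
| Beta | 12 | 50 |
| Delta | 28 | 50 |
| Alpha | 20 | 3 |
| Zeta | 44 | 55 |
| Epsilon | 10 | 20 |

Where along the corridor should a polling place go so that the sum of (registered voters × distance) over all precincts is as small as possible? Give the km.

x = 28

For a sum of weighted absolute distances on a line, the optimum is the weighted median (not the mean). Total weight W = 186; half-weight = 93.
Sort by position and accumulate weight:
  km 3 (Gamma, w=8) → cum 8
  km 10 (Epsilon, w=20) → cum 28
  km 12 (Beta, w=50) → cum 78
  km 20 (Alpha, w=3) → cum 81
  km 28 (Delta, w=50) → cum 131  ≥ 93 → median here
  km 44 (Zeta, w=55) → cum 186
Optimal location: km 28.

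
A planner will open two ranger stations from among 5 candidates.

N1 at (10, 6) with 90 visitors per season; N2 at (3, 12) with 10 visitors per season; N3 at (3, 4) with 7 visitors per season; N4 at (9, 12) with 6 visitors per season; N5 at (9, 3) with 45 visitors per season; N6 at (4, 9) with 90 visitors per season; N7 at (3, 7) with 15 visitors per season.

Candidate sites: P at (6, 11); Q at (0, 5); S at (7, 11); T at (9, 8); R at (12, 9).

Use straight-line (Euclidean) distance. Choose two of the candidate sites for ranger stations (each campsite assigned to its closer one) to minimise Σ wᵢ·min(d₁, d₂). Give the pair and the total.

Evaluate every pair (each demand assigned to the nearer of the two):
  {P, T}: total = 856.9
  {S, T}: total = 940.7
  {Q, T}: total = 1057.5
  {P, R}: total = 1059.8
  {T, R}: total = 1123.0
  {S, R}: total = 1146.8
  {Q, R}: total = 1313.3
  {P, S}: total = 1323.8
  {P, Q}: total = 1342.1
  {Q, S}: total = 1351.2
Best pair: {P, T} with total 856.9.

{P, T}, total 856.9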